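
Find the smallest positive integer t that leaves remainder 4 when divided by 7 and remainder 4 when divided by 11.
M = 7 × 11 = 77. M₁ = 11, y₁ ≡ 2 (mod 7). M₂ = 7, y₂ ≡ 8 (mod 11). t = 4×11×2 + 4×7×8 ≡ 4 (mod 77)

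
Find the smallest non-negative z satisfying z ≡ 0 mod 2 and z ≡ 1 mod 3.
M = 2 × 3 = 6. M₁ = 3, y₁ ≡ 1 mod 2. M₂ = 2, y₂ ≡ 2 mod 3. z = 0×3×1 + 1×2×2 ≡ 4 mod 6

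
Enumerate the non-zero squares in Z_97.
Squares in Z_97*: {1, 2, 3, 4, 6, 8, 9, 11, 12, 16, 18, 22, 24, 25, 27, 31, 32, 33, 35, 36, 43, 44, 47, 48, 49, 50, 53, 54, 61, 62, 64, 65, 66, 70, 72, 73, 75, 79, 81, 85, 86, 88, 89, 91, 93, 94, 95, 96}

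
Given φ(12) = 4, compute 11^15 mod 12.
By Euler: 11^{4} ≡ 1 mod 12 since gcd(11, 12) = 1. 15 = 3×4 + 3. So 11^{15} ≡ 11^{3} ≡ 11 mod 12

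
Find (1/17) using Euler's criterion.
(1/17) = 1^{8} mod 17 = 1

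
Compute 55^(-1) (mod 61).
Since 61 is prime, by Fermat 55^(-1) ≡ 55^{59} ≡ 10 (mod 61). Verify: 55 × 10 = 550 ≡ 1 (mod 61)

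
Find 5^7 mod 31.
By repeated squaring mod 31: 5^{1}≡5, 5^{2}≡25, 5^{4}≡5. Then 5^{7} = 5^{4+2+1} ≡ 5 × 25 × 5 ≡ 5 mod 31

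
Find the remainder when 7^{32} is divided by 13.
By Fermat: 7^{12} ≡ 1 mod 13. 32 = 2×12 + 8. So 7^{32} ≡ 7^{8} ≡ 3 mod 13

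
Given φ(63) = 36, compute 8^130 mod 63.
By Euler: 8^{36} ≡ 1 mod 63 since gcd(8, 63) = 1. 130 = 3×36 + 22. So 8^{130} ≡ 8^{22} ≡ 1 mod 63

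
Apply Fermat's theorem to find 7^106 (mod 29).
By Fermat: 7^{28} ≡ 1 (mod 29). 106 = 3×28 + 22. So 7^{106} ≡ 7^{22} ≡ 7 (mod 29)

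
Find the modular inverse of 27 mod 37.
Since 37 is prime, by Fermat 27^(-1) ≡ 27^{35} ≡ 11 (mod 37). Verify: 27 × 11 = 297 ≡ 1 (mod 37)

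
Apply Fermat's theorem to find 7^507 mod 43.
By Fermat: 7^{42} ≡ 1 mod 43. 507 ≡ 3 mod 42. So 7^{507} ≡ 7^{3} ≡ 42 mod 43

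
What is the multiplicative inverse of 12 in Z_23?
Since 23 is prime, by Fermat 12^(-1) ≡ 12^{21} ≡ 2 (mod 23). Verify: 12 × 2 = 24 ≡ 1 (mod 23)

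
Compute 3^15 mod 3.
By repeated squaring (mod 3): 3^{1}≡0, 3^{2}≡0, 3^{4}≡0, 3^{8}≡0. Then 3^{15} = 3^{8+4+2+1} ≡ 0 × 0 × 0 × 0 ≡ 0 (mod 3)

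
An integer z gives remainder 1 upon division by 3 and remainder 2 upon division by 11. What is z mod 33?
M = 3 × 11 = 33. M₁ = 11, y₁ ≡ 2 mod 3. M₂ = 3, y₂ ≡ 4 mod 11. z = 1×11×2 + 2×3×4 ≡ 13 mod 33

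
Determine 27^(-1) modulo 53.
Since 53 is prime, by Fermat 27^(-1) ≡ 27^{51} ≡ 2 mod 53. Verify: 27 × 2 = 54 ≡ 1 mod 53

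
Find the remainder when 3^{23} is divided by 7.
By Fermat: 3^{6} ≡ 1 mod 7. 23 = 3×6 + 5. So 3^{23} ≡ 3^{5} ≡ 5 mod 7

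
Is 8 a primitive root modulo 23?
8^{11} ≡ 1 mod 23 and 11 < 22, so ord_23(8) = 11 ≠ 22 and 8 is not a primitive root.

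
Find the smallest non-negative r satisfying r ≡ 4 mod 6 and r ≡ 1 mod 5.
M = 6 × 5 = 30. M₁ = 5, y₁ ≡ 5 mod 6. M₂ = 6, y₂ ≡ 1 mod 5. r = 4×5×5 + 1×6×1 ≡ 16 mod 30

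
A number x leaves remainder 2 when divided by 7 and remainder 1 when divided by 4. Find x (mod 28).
M = 7 × 4 = 28. M₁ = 4, y₁ ≡ 2 (mod 7). M₂ = 7, y₂ ≡ 3 (mod 4). x = 2×4×2 + 1×7×3 ≡ 9 (mod 28)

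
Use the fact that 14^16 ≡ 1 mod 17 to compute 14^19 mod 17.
By Fermat: 14^{16} ≡ 1 mod 17. So 14^{19} = 14^{16} · 14^{3} ≡ 14^{3} ≡ 7 mod 17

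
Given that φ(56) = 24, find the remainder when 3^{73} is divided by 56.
By Euler: 3^{24} ≡ 1 (mod 56) since gcd(3, 56) = 1. 73 = 3×24 + 1. So 3^{73} ≡ 3^{1} ≡ 3 (mod 56)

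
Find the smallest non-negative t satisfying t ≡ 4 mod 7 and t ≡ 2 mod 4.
M = 7 × 4 = 28. M₁ = 4, y₁ ≡ 2 mod 7. M₂ = 7, y₂ ≡ 3 mod 4. t = 4×4×2 + 2×7×3 ≡ 18 mod 28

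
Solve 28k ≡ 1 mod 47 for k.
Since 47 is prime, by Fermat 28^(-1) ≡ 28^{45} ≡ 42 mod 47. Verify: 28 × 42 = 1176 ≡ 1 mod 47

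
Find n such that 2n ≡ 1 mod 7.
Since 7 is prime, by Fermat 2^(-1) ≡ 2^{5} ≡ 4 mod 7. Verify: 2 × 4 = 8 ≡ 1 mod 7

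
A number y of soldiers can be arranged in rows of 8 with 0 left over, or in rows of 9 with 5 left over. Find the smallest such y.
M = 8 × 9 = 72. M₁ = 9, y₁ ≡ 1 mod 8. M₂ = 8, y₂ ≡ 8 mod 9. y = 0×9×1 + 5×8×8 ≡ 32 mod 72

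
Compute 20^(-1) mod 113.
Since 113 is prime, by Fermat 20^(-1) ≡ 20^{111} ≡ 17 mod 113. Verify: 20 × 17 = 340 ≡ 1 mod 113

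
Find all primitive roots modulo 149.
There are φ(148) = 72 primitive roots mod 149: {2, 3, 8, 10, 11, 12, 13, 14, 15, 18, 21, 23, 27, 32, 34, 38, 40, 41, 43, 48, 50, 51, 52, 55, 56, 57, 58, 59, 60, 62, 65, 66, 70, 71, 72, 74, 75, 77, 78, 79, 83, 84, 87, 89, 90, 91, 92, 93, 94, 97, 98, 99, 101, 106, 108, 109, 111, 115, 117, 122, 126, 128, 131, 134, 135, 136, 137, 138, 139, 141, 146, 147}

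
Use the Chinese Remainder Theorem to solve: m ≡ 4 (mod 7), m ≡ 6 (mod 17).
M = 7 × 17 = 119. M₁ = 17, y₁ ≡ 5 (mod 7). M₂ = 7, y₂ ≡ 5 (mod 17). m = 4×17×5 + 6×7×5 ≡ 74 (mod 119)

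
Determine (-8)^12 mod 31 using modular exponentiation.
By repeated squaring mod 31: (-8)^{1}≡23, (-8)^{2}≡2, (-8)^{4}≡4, (-8)^{8}≡16. Then (-8)^{12} = (-8)^{8+4} ≡ 16 × 4 ≡ 2 mod 31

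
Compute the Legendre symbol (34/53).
(34/53) = 34^{26} mod 53 = -1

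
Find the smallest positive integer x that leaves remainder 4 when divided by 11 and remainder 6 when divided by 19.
M = 11 × 19 = 209. M₁ = 19, y₁ ≡ 7 mod 11. M₂ = 11, y₂ ≡ 7 mod 19. x = 4×19×7 + 6×11×7 ≡ 158 mod 209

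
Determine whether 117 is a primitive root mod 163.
ord_163(117) divides 162. For each prime q|162: 117^{81}≡162, 117^{54}≡104, none ≡ 1. So 117 has order 162 and is a primitive root mod 163.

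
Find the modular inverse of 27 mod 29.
Since 29 is prime, by Fermat 27^(-1) ≡ 27^{27} ≡ 14 (mod 29). Verify: 27 × 14 = 378 ≡ 1 (mod 29)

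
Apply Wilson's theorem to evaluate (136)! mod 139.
(138)! = (136)! × (137) × (138) ≡ -1 (mod 139). So (136)! ≡ -1 × [(138)(137)]^(-1) ≡ 69 (mod 139)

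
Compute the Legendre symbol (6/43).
(6/43) = 6^{21} mod 43 = 1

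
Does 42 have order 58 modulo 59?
ord_59(42) divides 58. For each prime q|58: 42^{29}≡58, 42^{2}≡53, none ≡ 1. So 42 has order 58 and is a primitive root mod 59.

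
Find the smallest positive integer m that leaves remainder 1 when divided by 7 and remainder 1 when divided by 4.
M = 7 × 4 = 28. M₁ = 4, y₁ ≡ 2 mod 7. M₂ = 7, y₂ ≡ 3 mod 4. m = 1×4×2 + 1×7×3 ≡ 1 mod 28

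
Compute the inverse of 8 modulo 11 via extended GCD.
Extended GCD: 8(-4) + 11(3) = 1. So 8^(-1) ≡ -4 ≡ 7 mod 11. Verify: 8 × 7 = 56 ≡ 1 mod 11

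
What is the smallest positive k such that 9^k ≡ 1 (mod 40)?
Powers of 9 mod 40: 9^1≡9, 9^2≡1. Order = 2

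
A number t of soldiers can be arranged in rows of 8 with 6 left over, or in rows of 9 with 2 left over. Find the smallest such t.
M = 8 × 9 = 72. M₁ = 9, y₁ ≡ 1 (mod 8). M₂ = 8, y₂ ≡ 8 (mod 9). t = 6×9×1 + 2×8×8 ≡ 38 (mod 72)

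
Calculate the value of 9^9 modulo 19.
By repeated squaring mod 19: 9^{1}≡9, 9^{2}≡5, 9^{4}≡6, 9^{8}≡17. Then 9^{9} = 9^{8+1} ≡ 17 × 9 ≡ 1 mod 19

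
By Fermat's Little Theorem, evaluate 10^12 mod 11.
By Fermat: 10^{10} ≡ 1 mod 11. So 10^{12} = 10^{10} · 10^{2} ≡ 10^{2} ≡ 1 mod 11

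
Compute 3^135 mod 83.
Using Fermat: 3^{82} ≡ 1 (mod 83). 135 ≡ 53 (mod 82). So 3^{135} ≡ 3^{53} ≡ 75 (mod 83)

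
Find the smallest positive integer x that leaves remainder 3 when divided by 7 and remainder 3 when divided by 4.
M = 7 × 4 = 28. M₁ = 4, y₁ ≡ 2 (mod 7). M₂ = 7, y₂ ≡ 3 (mod 4). x = 3×4×2 + 3×7×3 ≡ 3 (mod 28)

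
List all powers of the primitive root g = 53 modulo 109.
53^1, 53^2, ..., 53^{108} mod 109: [53, 84, 92, 80, 98, 71, 57, 78, 101, 12, 91, 27, 14, 88, 86, 89, 30, 64, 13, 35, 2, 106, 59, 75, 51, 87, 33, 5, 47, 93, 24, 73, 54, 28, 67, 63, 69, 60, 19, 26, 70, 4, 103, 9, 41, 102, 65, 66, 10, 94, 77, 48, 37, 108, 56, 25, 17, 29, 11, 38, 52, 31, 8, 97, 18, 82, 95, 21, 23, 20, 79, 45, 96, 74, 107, 3, 50, 34, 58, 22, 76, 104, 62, 16, 85, 36, 55, 81, 42, 46, 40, 49, 90, 83, 39, 105, 6, 100, 68, 7, 44, 43, 99, 15, 32, 61, 72, 1]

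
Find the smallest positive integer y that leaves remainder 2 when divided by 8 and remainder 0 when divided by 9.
M = 8 × 9 = 72. M₁ = 9, y₁ ≡ 1 (mod 8). M₂ = 8, y₂ ≡ 8 (mod 9). y = 2×9×1 + 0×8×8 ≡ 18 (mod 72)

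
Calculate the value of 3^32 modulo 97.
By repeated squaring mod 97: 3^{1}≡3, 3^{2}≡9, 3^{4}≡81, 3^{8}≡62, 3^{16}≡61, 3^{32}≡35. So 3^{32} ≡ 35 mod 97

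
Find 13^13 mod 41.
By repeated squaring mod 41: 13^{1}≡13, 13^{2}≡5, 13^{4}≡25, 13^{8}≡10. Then 13^{13} = 13^{8+4+1} ≡ 10 × 25 × 13 ≡ 11 mod 41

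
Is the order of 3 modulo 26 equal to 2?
Powers of 3 mod 26: 3^1≡3, 3^2≡9, 3^3≡1. 3^2≡9≢1, so ord ≠ 2. No, the actual order is 3.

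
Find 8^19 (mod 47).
By repeated squaring (mod 47): 8^{1}≡8, 8^{2}≡17, 8^{4}≡7, 8^{8}≡2, 8^{16}≡4. Then 8^{19} = 8^{16+2+1} ≡ 4 × 17 × 8 ≡ 27 (mod 47)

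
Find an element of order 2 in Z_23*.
22 has order 2 mod 23 since 22^{2} ≡ 1 mod 23 and no smaller power works.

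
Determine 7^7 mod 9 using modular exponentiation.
By repeated squaring (mod 9): 7^{1}≡7, 7^{2}≡4, 7^{4}≡7. Then 7^{7} = 7^{4+2+1} ≡ 7 × 4 × 7 ≡ 7 (mod 9)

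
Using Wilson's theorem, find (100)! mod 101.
By Wilson's theorem, (100)! ≡ -1 ≡ 100 (mod 101)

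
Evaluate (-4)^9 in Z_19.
By repeated squaring (mod 19): (-4)^{1}≡15, (-4)^{2}≡16, (-4)^{4}≡9, (-4)^{8}≡5. Then (-4)^{9} = (-4)^{8+1} ≡ 5 × 15 ≡ 18 (mod 19)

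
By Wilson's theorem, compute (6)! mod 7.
By Wilson's theorem, (6)! ≡ -1 ≡ 6 mod 7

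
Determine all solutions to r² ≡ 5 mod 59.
The square roots of 5 mod 59 are 51 and 8. Verify: 51² = 2601 ≡ 5 mod 59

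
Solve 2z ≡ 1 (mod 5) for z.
Since 5 is prime, by Fermat 2^(-1) ≡ 2^{3} ≡ 3 (mod 5). Verify: 2 × 3 = 6 ≡ 1 (mod 5)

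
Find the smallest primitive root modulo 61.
g = 2. For each prime q|60: 2^{30}≡60, 2^{20}≡47, 2^{12}≡9, none ≡ 1, so ord_61(2) = 60 and 2 is a primitive root.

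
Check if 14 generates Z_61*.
14^{6} ≡ 1 (mod 61) and 6 < 60, so ord_61(14) = 6 ≠ 60 and 14 is not a primitive root.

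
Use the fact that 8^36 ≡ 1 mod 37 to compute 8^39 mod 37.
By Fermat: 8^{36} ≡ 1 mod 37. So 8^{39} = 8^{36} · 8^{3} ≡ 8^{3} ≡ 31 mod 37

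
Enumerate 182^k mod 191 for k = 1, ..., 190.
182^1, 182^2, ..., 182^{190} mod 191: [182, 81, 35, 67, 161, 79, 53, 96, 91, 136, 113, 129, 176, 135, 122, 48, 141, 68, 152, 160, 88, 163, 61, 24, 166, 34, 76, 80, 44, 177, 126, 12, 83, 17, 38, 40, 22, 184, 63, 6, 137, 104, 19, 20, 11, 92, 127, 3, 164, 52, 105, 10, 101, 46, 159, 97, 82, 26, 148, 5, 146, 23, 175, 144, 41, 13, 74, 98, 73, 107, 183, 72, 116, 102, 37, 49, 132, 149, 187, 36, 58, 51, 114, 120, 66, 170, 189, 18, 29, 121, 57, 60, 33, 85, 190, 9, 110, 156, 124, 30, 112, 138, 95, 100, 55, 78, 62, 15, 56, 69, 143, 50, 123, 39, 31, 103, 28, 130, 167, 25, 157, 115, 111, 147, 14, 65, 179, 108, 174, 153, 151, 169, 7, 128, 185, 54, 87, 172, 171, 180, 99, 64, 188, 27, 139, 86, 181, 90, 145, 32, 94, 109, 165, 43, 186, 45, 168, 16, 47, 150, 178, 117, 93, 118, 84, 8, 119, 75, 89, 154, 142, 59, 42, 4, 155, 133, 140, 77, 71, 125, 21, 2, 173, 162, 70, 134, 131, 158, 106, 1]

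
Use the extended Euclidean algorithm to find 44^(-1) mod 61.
Extended GCD: 44(-18) + 61(13) = 1. So 44^(-1) ≡ -18 ≡ 43 (mod 61). Verify: 44 × 43 = 1892 ≡ 1 (mod 61)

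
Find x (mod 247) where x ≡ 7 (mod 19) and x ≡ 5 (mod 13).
M = 19 × 13 = 247. M₁ = 13, y₁ ≡ 3 (mod 19). M₂ = 19, y₂ ≡ 11 (mod 13). x = 7×13×3 + 5×19×11 ≡ 83 (mod 247)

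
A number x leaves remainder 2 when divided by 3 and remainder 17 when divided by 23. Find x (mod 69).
M = 3 × 23 = 69. M₁ = 23, y₁ ≡ 2 (mod 3). M₂ = 3, y₂ ≡ 8 (mod 23). x = 2×23×2 + 17×3×8 ≡ 17 (mod 69)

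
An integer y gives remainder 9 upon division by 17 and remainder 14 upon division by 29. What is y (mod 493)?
M = 17 × 29 = 493. M₁ = 29, y₁ ≡ 10 (mod 17). M₂ = 17, y₂ ≡ 12 (mod 29). y = 9×29×10 + 14×17×12 ≡ 43 (mod 493)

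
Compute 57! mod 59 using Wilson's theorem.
(58)! = (57)! × (58) ≡ -1 mod 59. So (57)! ≡ -1 × (58)^(-1) ≡ (-1)×(-1) = 1 mod 59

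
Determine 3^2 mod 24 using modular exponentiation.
3^{2} = 9 ≡ 9 mod 24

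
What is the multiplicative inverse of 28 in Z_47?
Since 47 is prime, by Fermat 28^(-1) ≡ 28^{45} ≡ 42 mod 47. Verify: 28 × 42 = 1176 ≡ 1 mod 47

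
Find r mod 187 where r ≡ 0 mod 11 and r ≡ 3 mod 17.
M = 11 × 17 = 187. M₁ = 17, y₁ ≡ 2 mod 11. M₂ = 11, y₂ ≡ 14 mod 17. r = 0×17×2 + 3×11×14 ≡ 88 mod 187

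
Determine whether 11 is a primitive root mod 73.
ord_73(11) divides 72. For each prime q|72: 11^{36}≡72, 11^{24}≡8, none ≡ 1. So 11 has order 72 and is a primitive root mod 73.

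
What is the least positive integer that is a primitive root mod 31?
g = 3. For each prime q|30: 3^{15}≡30, 3^{10}≡25, 3^{6}≡16, none ≡ 1, so ord_31(3) = 30 and 3 is a primitive root.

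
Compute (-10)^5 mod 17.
By repeated squaring mod 17: (-10)^{1}≡7, (-10)^{2}≡15, (-10)^{4}≡4. Then (-10)^{5} = (-10)^{4+1} ≡ 4 × 7 ≡ 11 mod 17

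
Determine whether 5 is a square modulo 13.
By Euler's criterion: 5^{6} ≡ 12 (mod 13). Since this equals -1 (≡ 12), 5 is not a QR.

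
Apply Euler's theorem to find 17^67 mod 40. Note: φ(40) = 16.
By Euler: 17^{16} ≡ 1 mod 40 since gcd(17, 40) = 1. 67 = 4×16 + 3. So 17^{67} ≡ 17^{3} ≡ 33 mod 40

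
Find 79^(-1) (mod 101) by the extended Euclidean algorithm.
Extended GCD: 79(-23) + 101(18) = 1. So 79^(-1) ≡ -23 ≡ 78 (mod 101). Verify: 79 × 78 = 6162 ≡ 1 (mod 101)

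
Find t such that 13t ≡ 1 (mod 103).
Since 103 is prime, by Fermat 13^(-1) ≡ 13^{101} ≡ 8 (mod 103). Verify: 13 × 8 = 104 ≡ 1 (mod 103)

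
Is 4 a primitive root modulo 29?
4^{14} ≡ 1 mod 29 and 14 < 28, so ord_29(4) = 14 ≠ 28 and 4 is not a primitive root.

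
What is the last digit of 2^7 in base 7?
Using Fermat: 2^{6} ≡ 1 mod 7. 7 ≡ 1 mod 6. So 2^{7} ≡ 2^{1} ≡ 2 mod 7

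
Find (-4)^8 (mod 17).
By repeated squaring (mod 17): (-4)^{1}≡13, (-4)^{2}≡16, (-4)^{4}≡1, (-4)^{8}≡1. So (-4)^{8} ≡ 1 (mod 17)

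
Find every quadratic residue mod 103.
QRs mod 103: {1, 2, 4, 7, 8, 9, 13, 14, 15, 16, 17, 18, 19, 23, 25, 26, 28, 29, 30, 32, 33, 34, 36, 38, 41, 46, 49, 50, 52, 55, 56, 58, 59, 60, 61, 63, 64, 66, 68, 72, 76, 79, 81, 82, 83, 91, 92, 93, 97, 98, 100}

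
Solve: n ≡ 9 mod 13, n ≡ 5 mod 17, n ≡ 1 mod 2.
M = 13 × 17 × 2 = 442. M₁ = 34, y₁ ≡ 5 mod 13. M₂ = 26, y₂ ≡ 2 mod 17. M₃ = 221, y₃ ≡ 1 mod 2. n = 9×34×5 + 5×26×2 + 1×221×1 ≡ 243 mod 442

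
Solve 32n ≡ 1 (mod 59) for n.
Since 59 is prime, by Fermat 32^(-1) ≡ 32^{57} ≡ 24 (mod 59). Verify: 32 × 24 = 768 ≡ 1 (mod 59)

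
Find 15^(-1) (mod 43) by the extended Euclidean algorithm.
Extended GCD: 15(-20) + 43(7) = 1. So 15^(-1) ≡ -20 ≡ 23 (mod 43). Verify: 15 × 23 = 345 ≡ 1 (mod 43)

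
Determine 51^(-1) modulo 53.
Since 53 is prime, by Fermat 51^(-1) ≡ 51^{51} ≡ 26 (mod 53). Verify: 51 × 26 = 1326 ≡ 1 (mod 53)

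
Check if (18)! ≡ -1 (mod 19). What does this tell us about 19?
(18)! mod 19 = 18. Since this equals -1 (mod 19), Wilson confirms 19 is prime.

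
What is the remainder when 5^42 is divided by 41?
Using Fermat: 5^{40} ≡ 1 mod 41. 42 ≡ 2 mod 40. So 5^{42} ≡ 5^{2} ≡ 25 mod 41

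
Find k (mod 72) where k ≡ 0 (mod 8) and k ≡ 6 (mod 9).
M = 8 × 9 = 72. M₁ = 9, y₁ ≡ 1 (mod 8). M₂ = 8, y₂ ≡ 8 (mod 9). k = 0×9×1 + 6×8×8 ≡ 24 (mod 72)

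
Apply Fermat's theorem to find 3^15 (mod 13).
By Fermat: 3^{12} ≡ 1 (mod 13). So 3^{15} = 3^{12} · 3^{3} ≡ 3^{3} ≡ 1 (mod 13)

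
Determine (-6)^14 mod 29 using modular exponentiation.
By repeated squaring (mod 29): (-6)^{1}≡23, (-6)^{2}≡7, (-6)^{4}≡20, (-6)^{8}≡23. Then (-6)^{14} = (-6)^{8+4+2} ≡ 23 × 20 × 7 ≡ 1 (mod 29)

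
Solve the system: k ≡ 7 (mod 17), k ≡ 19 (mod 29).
M = 17 × 29 = 493. M₁ = 29, y₁ ≡ 10 (mod 17). M₂ = 17, y₂ ≡ 12 (mod 29). k = 7×29×10 + 19×17×12 ≡ 483 (mod 493)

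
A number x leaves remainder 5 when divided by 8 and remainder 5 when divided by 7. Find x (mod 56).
M = 8 × 7 = 56. M₁ = 7, y₁ ≡ 7 (mod 8). M₂ = 8, y₂ ≡ 1 (mod 7). x = 5×7×7 + 5×8×1 ≡ 5 (mod 56)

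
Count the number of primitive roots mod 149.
There are φ(149-1) = φ(148) = 72 primitive roots modulo 149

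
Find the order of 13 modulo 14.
Powers of 13 mod 14: 13^1≡13, 13^2≡1. So the order of 13 is 2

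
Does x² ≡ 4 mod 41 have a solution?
By Euler's criterion: 4^{20} ≡ 1 mod 41. Since this equals 1, 4 is a QR.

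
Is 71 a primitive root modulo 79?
71^{26} ≡ 1 mod 79 and 26 < 78, so ord_79(71) = 26 ≠ 78 and 71 is not a primitive root.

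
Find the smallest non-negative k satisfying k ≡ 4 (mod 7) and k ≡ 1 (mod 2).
M = 7 × 2 = 14. M₁ = 2, y₁ ≡ 4 (mod 7). M₂ = 7, y₂ ≡ 1 (mod 2). k = 4×2×4 + 1×7×1 ≡ 11 (mod 14)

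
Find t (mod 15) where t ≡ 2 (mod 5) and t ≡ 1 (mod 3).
M = 5 × 3 = 15. M₁ = 3, y₁ ≡ 2 (mod 5). M₂ = 5, y₂ ≡ 2 (mod 3). t = 2×3×2 + 1×5×2 ≡ 7 (mod 15)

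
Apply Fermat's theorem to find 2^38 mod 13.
By Fermat: 2^{12} ≡ 1 mod 13. 38 = 3×12 + 2. So 2^{38} ≡ 2^{2} ≡ 4 mod 13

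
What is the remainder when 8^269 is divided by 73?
Using Fermat: 8^{72} ≡ 1 (mod 73). 269 ≡ 53 (mod 72). So 8^{269} ≡ 8^{53} ≡ 64 (mod 73)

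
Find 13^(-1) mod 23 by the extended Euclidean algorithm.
Extended GCD: 13(-7) + 23(4) = 1. So 13^(-1) ≡ -7 ≡ 16 mod 23. Verify: 13 × 16 = 208 ≡ 1 mod 23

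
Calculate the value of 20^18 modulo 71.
By repeated squaring (mod 71): 20^{1}≡20, 20^{2}≡45, 20^{4}≡37, 20^{8}≡20, 20^{16}≡45. Then 20^{18} = 20^{16+2} ≡ 45 × 45 ≡ 37 (mod 71)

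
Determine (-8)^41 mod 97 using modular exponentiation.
By repeated squaring (mod 97): (-8)^{1}≡89, (-8)^{2}≡64, (-8)^{4}≡22, (-8)^{8}≡96, (-8)^{16}≡1, (-8)^{32}≡1. Then (-8)^{41} = (-8)^{32+8+1} ≡ 1 × 96 × 89 ≡ 8 (mod 97)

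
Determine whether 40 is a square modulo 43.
By Euler's criterion: 40^{21} ≡ 1 mod 43. Since this equals 1, 40 is a QR.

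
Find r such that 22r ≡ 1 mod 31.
Since 31 is prime, by Fermat 22^(-1) ≡ 22^{29} ≡ 24 mod 31. Verify: 22 × 24 = 528 ≡ 1 mod 31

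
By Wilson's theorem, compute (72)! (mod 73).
By Wilson's theorem, (72)! ≡ -1 ≡ 72 (mod 73)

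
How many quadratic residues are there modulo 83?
The squaring map on Z_83* is 2-to-1, so there are (82)/2 = 41 QRs.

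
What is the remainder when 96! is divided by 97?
By Wilson's theorem, (96)! ≡ -1 ≡ 96 (mod 97)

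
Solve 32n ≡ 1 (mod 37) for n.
Since 37 is prime, by Fermat 32^(-1) ≡ 32^{35} ≡ 22 (mod 37). Verify: 32 × 22 = 704 ≡ 1 (mod 37)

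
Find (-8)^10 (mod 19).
By repeated squaring (mod 19): (-8)^{1}≡11, (-8)^{2}≡7, (-8)^{4}≡11, (-8)^{8}≡7. Then (-8)^{10} = (-8)^{8+2} ≡ 7 × 7 ≡ 11 (mod 19)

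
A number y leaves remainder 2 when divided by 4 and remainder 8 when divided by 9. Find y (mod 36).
M = 4 × 9 = 36. M₁ = 9, y₁ ≡ 1 (mod 4). M₂ = 4, y₂ ≡ 7 (mod 9). y = 2×9×1 + 8×4×7 ≡ 26 (mod 36)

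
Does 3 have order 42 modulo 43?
ord_43(3) divides 42. For each prime q|42: 3^{21}≡42, 3^{14}≡36, 3^{6}≡41, none ≡ 1. So 3 has order 42 and is a primitive root mod 43.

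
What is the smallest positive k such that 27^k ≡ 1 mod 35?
Powers of 27 mod 35: 27^1≡27, 27^2≡29, 27^3≡13, 27^4≡1. Order = 4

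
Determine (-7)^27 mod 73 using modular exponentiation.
By repeated squaring mod 73: (-7)^{1}≡66, (-7)^{2}≡49, (-7)^{4}≡65, (-7)^{8}≡64, (-7)^{16}≡8. Then (-7)^{27} = (-7)^{16+8+2+1} ≡ 8 × 64 × 49 × 66 ≡ 22 mod 73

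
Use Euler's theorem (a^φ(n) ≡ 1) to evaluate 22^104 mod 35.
By Euler: 22^{24} ≡ 1 mod 35 since gcd(22, 35) = 1. 104 = 4×24 + 8. So 22^{104} ≡ 22^{8} ≡ 1 mod 35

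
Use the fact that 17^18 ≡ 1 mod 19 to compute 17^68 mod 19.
By Fermat: 17^{18} ≡ 1 mod 19. 68 = 3×18 + 14. So 17^{68} ≡ 17^{14} ≡ 6 mod 19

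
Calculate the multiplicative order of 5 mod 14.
Powers of 5 mod 14: 5^1≡5, 5^2≡11, 5^3≡13, 5^4≡9, 5^5≡3, 5^6≡1. Order = 6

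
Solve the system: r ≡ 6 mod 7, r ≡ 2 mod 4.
M = 7 × 4 = 28. M₁ = 4, y₁ ≡ 2 mod 7. M₂ = 7, y₂ ≡ 3 mod 4. r = 6×4×2 + 2×7×3 ≡ 6 mod 28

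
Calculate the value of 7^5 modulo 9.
By repeated squaring mod 9: 7^{1}≡7, 7^{2}≡4, 7^{4}≡7. Then 7^{5} = 7^{4+1} ≡ 7 × 7 ≡ 4 mod 9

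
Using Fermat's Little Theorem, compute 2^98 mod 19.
By Fermat: 2^{18} ≡ 1 mod 19. 98 = 5×18 + 8. So 2^{98} ≡ 2^{8} ≡ 9 mod 19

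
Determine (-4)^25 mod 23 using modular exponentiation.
Using Fermat: (-4)^{22} ≡ 1 (mod 23). 25 ≡ 3 (mod 22). So (-4)^{25} ≡ (-4)^{3} ≡ 5 (mod 23)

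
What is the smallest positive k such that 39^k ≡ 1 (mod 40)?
Powers of 39 mod 40: 39^1≡39, 39^2≡1. ord_40(39) = 2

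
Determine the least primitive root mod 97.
g = 5. For each prime q|96: 5^{48}≡96, 5^{32}≡35, none ≡ 1, so ord_97(5) = 96 and 5 is a primitive root.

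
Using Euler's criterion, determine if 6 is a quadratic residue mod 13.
By Euler's criterion: 6^{6} ≡ 12 (mod 13). Since this equals -1 (≡ 12), 6 is not a QR.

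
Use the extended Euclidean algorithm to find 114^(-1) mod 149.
Extended GCD: 114(17) + 149(-13) = 1. So 114^(-1) ≡ 17 (mod 149). Verify: 114 × 17 = 1938 ≡ 1 (mod 149)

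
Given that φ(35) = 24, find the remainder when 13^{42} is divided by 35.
By Euler: 13^{24} ≡ 1 (mod 35) since gcd(13, 35) = 1. 42 = 1×24 + 18. So 13^{42} ≡ 13^{18} ≡ 29 (mod 35)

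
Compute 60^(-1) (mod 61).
Since 61 is prime, by Fermat 60^(-1) ≡ 60^{59} ≡ 60 (mod 61). Verify: 60 × 60 = 3600 ≡ 1 (mod 61)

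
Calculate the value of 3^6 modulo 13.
By repeated squaring mod 13: 3^{1}≡3, 3^{2}≡9, 3^{4}≡3. Then 3^{6} = 3^{4+2} ≡ 3 × 9 ≡ 1 mod 13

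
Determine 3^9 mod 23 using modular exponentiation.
By repeated squaring (mod 23): 3^{1}≡3, 3^{2}≡9, 3^{4}≡12, 3^{8}≡6. Then 3^{9} = 3^{8+1} ≡ 6 × 3 ≡ 18 (mod 23)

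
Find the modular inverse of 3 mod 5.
Since 5 is prime, by Fermat 3^(-1) ≡ 3^{3} ≡ 2 (mod 5). Verify: 3 × 2 = 6 ≡ 1 (mod 5)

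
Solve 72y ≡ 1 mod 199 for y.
Since 199 is prime, by Fermat 72^(-1) ≡ 72^{197} ≡ 47 mod 199. Verify: 72 × 47 = 3384 ≡ 1 mod 199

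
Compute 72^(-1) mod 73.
Since 73 is prime, by Fermat 72^(-1) ≡ 72^{71} ≡ 72 mod 73. Verify: 72 × 72 = 5184 ≡ 1 mod 73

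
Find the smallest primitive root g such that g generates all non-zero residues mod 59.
g = 2. For each prime q|58: 2^{29}≡58, 2^{2}≡4, none ≡ 1, so ord_59(2) = 58 and 2 is a primitive root.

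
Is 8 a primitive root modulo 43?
8^{14} ≡ 1 mod 43 and 14 < 42, so ord_43(8) = 14 ≠ 42 and 8 is not a primitive root.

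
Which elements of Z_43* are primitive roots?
There are φ(42) = 12 primitive roots mod 43: {3, 5, 12, 18, 19, 20, 26, 28, 29, 30, 33, 34}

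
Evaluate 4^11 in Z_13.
By repeated squaring mod 13: 4^{1}≡4, 4^{2}≡3, 4^{4}≡9, 4^{8}≡3. Then 4^{11} = 4^{8+2+1} ≡ 3 × 3 × 4 ≡ 10 mod 13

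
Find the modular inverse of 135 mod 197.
Since 197 is prime, by Fermat 135^(-1) ≡ 135^{195} ≡ 54 mod 197. Verify: 135 × 54 = 7290 ≡ 1 mod 197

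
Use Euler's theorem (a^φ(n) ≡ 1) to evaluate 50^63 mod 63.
By Euler: 50^{36} ≡ 1 (mod 63) since gcd(50, 63) = 1. 63 = 1×36 + 27. So 50^{63} ≡ 50^{27} ≡ 8 (mod 63)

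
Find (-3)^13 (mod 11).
Using Fermat: (-3)^{10} ≡ 1 (mod 11). 13 ≡ 3 (mod 10). So (-3)^{13} ≡ (-3)^{3} ≡ 6 (mod 11)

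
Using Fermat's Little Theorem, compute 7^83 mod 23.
By Fermat: 7^{22} ≡ 1 mod 23. 83 = 3×22 + 17. So 7^{83} ≡ 7^{17} ≡ 19 mod 23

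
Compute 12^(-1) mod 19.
Since 19 is prime, by Fermat 12^(-1) ≡ 12^{17} ≡ 8 mod 19. Verify: 12 × 8 = 96 ≡ 1 mod 19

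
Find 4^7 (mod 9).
By repeated squaring (mod 9): 4^{1}≡4, 4^{2}≡7, 4^{4}≡4. Then 4^{7} = 4^{4+2+1} ≡ 4 × 7 × 4 ≡ 4 (mod 9)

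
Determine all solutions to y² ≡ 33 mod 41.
The square roots of 33 mod 41 are 19 and 22. Verify: 19² = 361 ≡ 33 mod 41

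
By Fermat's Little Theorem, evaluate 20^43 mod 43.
By Fermat: 20^{42} ≡ 1 (mod 43). So 20^{43} = 20^{42} · 20^{1} ≡ 20^{1} ≡ 20 (mod 43)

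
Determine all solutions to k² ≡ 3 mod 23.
The square roots of 3 mod 23 are 16 and 7. Verify: 16² = 256 ≡ 3 mod 23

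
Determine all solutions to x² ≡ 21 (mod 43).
The square roots of 21 mod 43 are 35 and 8. Verify: 35² = 1225 ≡ 21 (mod 43)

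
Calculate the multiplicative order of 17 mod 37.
Powers of 17 mod 37: 17^1≡17, 17^2≡30, 17^3≡29, 17^4≡12, 17^5≡19, 17^6≡27, 17^7≡15, 17^8≡33, 17^9≡6, 17^10≡28, 17^11≡32, 17^12≡26, 17^13≡35, 17^14≡3, 17^15≡14, 17^16≡16, 17^17≡13, 17^18≡36, 17^19≡20, 17^20≡7, 17^21≡8, 17^22≡25, 17^23≡18, 17^24≡10, 17^25≡22, 17^26≡4, 17^27≡31, 17^28≡9, 17^29≡5, 17^30≡11, 17^31≡2, 17^32≡34, 17^33≡23, 17^34≡21, 17^35≡24, 17^36≡1. ord_37(17) = 36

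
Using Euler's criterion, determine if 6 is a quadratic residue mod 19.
By Euler's criterion: 6^{9} ≡ 1 (mod 19). Since this equals 1, 6 is a QR.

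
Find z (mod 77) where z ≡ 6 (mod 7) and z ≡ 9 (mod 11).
M = 7 × 11 = 77. M₁ = 11, y₁ ≡ 2 (mod 7). M₂ = 7, y₂ ≡ 8 (mod 11). z = 6×11×2 + 9×7×8 ≡ 20 (mod 77)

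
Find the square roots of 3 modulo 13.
The square roots of 3 mod 13 are 9 and 4. Verify: 9² = 81 ≡ 3 mod 13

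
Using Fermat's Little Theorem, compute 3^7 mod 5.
By Fermat: 3^{4} ≡ 1 (mod 5). So 3^{7} = 3^{4} · 3^{3} ≡ 3^{3} ≡ 2 (mod 5)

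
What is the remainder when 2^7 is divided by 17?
By repeated squaring (mod 17): 2^{1}≡2, 2^{2}≡4, 2^{4}≡16. Then 2^{7} = 2^{4+2+1} ≡ 16 × 4 × 2 ≡ 9 (mod 17)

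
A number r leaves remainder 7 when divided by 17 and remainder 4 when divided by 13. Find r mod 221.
M = 17 × 13 = 221. M₁ = 13, y₁ ≡ 4 mod 17. M₂ = 17, y₂ ≡ 10 mod 13. r = 7×13×4 + 4×17×10 ≡ 160 mod 221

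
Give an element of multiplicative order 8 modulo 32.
19 has order 8 mod 32 since 19^{8} ≡ 1 mod 32 and no smaller power works.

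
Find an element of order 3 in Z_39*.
16 has order 3 mod 39 since 16^{3} ≡ 1 mod 39 and no smaller power works.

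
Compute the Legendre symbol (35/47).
(35/47) = 35^{23} mod 47 = -1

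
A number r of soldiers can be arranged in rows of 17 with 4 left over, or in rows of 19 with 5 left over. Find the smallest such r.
M = 17 × 19 = 323. M₁ = 19, y₁ ≡ 9 (mod 17). M₂ = 17, y₂ ≡ 9 (mod 19). r = 4×19×9 + 5×17×9 ≡ 157 (mod 323)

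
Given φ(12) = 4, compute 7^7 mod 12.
By Euler: 7^{4} ≡ 1 mod 12 since gcd(7, 12) = 1. 7 = 1×4 + 3. So 7^{7} ≡ 7^{3} ≡ 7 mod 12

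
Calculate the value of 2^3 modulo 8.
2^{3} = 8 ≡ 0 (mod 8)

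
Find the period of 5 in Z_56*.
Powers of 5 mod 56: 5^1≡5, 5^2≡25, 5^3≡13, 5^4≡9, 5^5≡45, 5^6≡1. So the order of 5 is 6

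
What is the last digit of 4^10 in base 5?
Using Fermat: 4^{4} ≡ 1 mod 5. 10 ≡ 2 mod 4. So 4^{10} ≡ 4^{2} ≡ 1 mod 5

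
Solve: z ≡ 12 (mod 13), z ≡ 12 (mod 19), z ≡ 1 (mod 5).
M = 13 × 19 × 5 = 1235. M₁ = 95, y₁ ≡ 10 (mod 13). M₂ = 65, y₂ ≡ 12 (mod 19). M₃ = 247, y₃ ≡ 3 (mod 5). z = 12×95×10 + 12×65×12 + 1×247×3 ≡ 506 (mod 1235)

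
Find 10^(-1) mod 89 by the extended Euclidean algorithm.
Extended GCD: 10(9) + 89(-1) = 1. So 10^(-1) ≡ 9 mod 89. Verify: 10 × 9 = 90 ≡ 1 mod 89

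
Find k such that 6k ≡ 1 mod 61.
Since 61 is prime, by Fermat 6^(-1) ≡ 6^{59} ≡ 51 mod 61. Verify: 6 × 51 = 306 ≡ 1 mod 61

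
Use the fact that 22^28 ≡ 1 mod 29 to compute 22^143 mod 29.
By Fermat: 22^{28} ≡ 1 mod 29. 143 = 5×28 + 3. So 22^{143} ≡ 22^{3} ≡ 5 mod 29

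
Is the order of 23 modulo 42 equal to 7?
Powers of 23 mod 42: 23^1≡23, 23^2≡25, 23^3≡29, 23^4≡37, 23^5≡11, 23^6≡1. Already 23^6≡1, so the order is 6 < 7. No, the actual order is 6.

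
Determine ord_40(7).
Powers of 7 mod 40: 7^1≡7, 7^2≡9, 7^3≡23, 7^4≡1. So the order of 7 is 4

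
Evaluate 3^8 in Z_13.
By repeated squaring mod 13: 3^{1}≡3, 3^{2}≡9, 3^{4}≡3, 3^{8}≡9. So 3^{8} ≡ 9 mod 13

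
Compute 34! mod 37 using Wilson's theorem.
(36)! = (34)! × (35) × (36) ≡ -1 mod 37. So (34)! ≡ -1 × [(36)(35)]^(-1) ≡ 18 mod 37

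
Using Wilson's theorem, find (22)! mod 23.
By Wilson's theorem, (22)! ≡ -1 ≡ 22 mod 23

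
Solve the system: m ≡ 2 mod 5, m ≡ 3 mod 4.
M = 5 × 4 = 20. M₁ = 4, y₁ ≡ 4 mod 5. M₂ = 5, y₂ ≡ 1 mod 4. m = 2×4×4 + 3×5×1 ≡ 7 mod 20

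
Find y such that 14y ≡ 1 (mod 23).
Since 23 is prime, by Fermat 14^(-1) ≡ 14^{21} ≡ 5 (mod 23). Verify: 14 × 5 = 70 ≡ 1 (mod 23)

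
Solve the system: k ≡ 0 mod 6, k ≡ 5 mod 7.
M = 6 × 7 = 42. M₁ = 7, y₁ ≡ 1 mod 6. M₂ = 6, y₂ ≡ 6 mod 7. k = 0×7×1 + 5×6×6 ≡ 12 mod 42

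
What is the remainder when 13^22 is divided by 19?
Using Fermat: 13^{18} ≡ 1 mod 19. 22 ≡ 4 mod 18. So 13^{22} ≡ 13^{4} ≡ 4 mod 19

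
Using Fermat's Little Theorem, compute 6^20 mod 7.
By Fermat: 6^{6} ≡ 1 mod 7. 20 = 3×6 + 2. So 6^{20} ≡ 6^{2} ≡ 1 mod 7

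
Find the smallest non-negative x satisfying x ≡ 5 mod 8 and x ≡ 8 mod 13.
M = 8 × 13 = 104. M₁ = 13, y₁ ≡ 5 mod 8. M₂ = 8, y₂ ≡ 5 mod 13. x = 5×13×5 + 8×8×5 ≡ 21 mod 104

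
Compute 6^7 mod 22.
By repeated squaring (mod 22): 6^{1}≡6, 6^{2}≡14, 6^{4}≡20. Then 6^{7} = 6^{4+2+1} ≡ 20 × 14 × 6 ≡ 8 (mod 22)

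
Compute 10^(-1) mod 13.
Since 13 is prime, by Fermat 10^(-1) ≡ 10^{11} ≡ 4 mod 13. Verify: 10 × 4 = 40 ≡ 1 mod 13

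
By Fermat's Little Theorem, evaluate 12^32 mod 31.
By Fermat: 12^{30} ≡ 1 mod 31. So 12^{32} = 12^{30} · 12^{2} ≡ 12^{2} ≡ 20 mod 31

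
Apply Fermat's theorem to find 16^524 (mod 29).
By Fermat: 16^{28} ≡ 1 (mod 29). 524 ≡ 20 (mod 28). So 16^{524} ≡ 16^{20} ≡ 20 (mod 29)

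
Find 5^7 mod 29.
By repeated squaring mod 29: 5^{1}≡5, 5^{2}≡25, 5^{4}≡16. Then 5^{7} = 5^{4+2+1} ≡ 16 × 25 × 5 ≡ 28 mod 29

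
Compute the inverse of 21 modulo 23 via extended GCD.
Extended GCD: 21(11) + 23(-10) = 1. So 21^(-1) ≡ 11 (mod 23). Verify: 21 × 11 = 231 ≡ 1 (mod 23)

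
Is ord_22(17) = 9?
Powers of 17 mod 22: 17^1≡17, 17^2≡3, 17^3≡7, 17^4≡9, 17^5≡21, 17^6≡5, 17^7≡19, 17^8≡15, 17^9≡13, 17^10≡1. 17^9≡13≢1, so ord ≠ 9. No, the actual order is 10.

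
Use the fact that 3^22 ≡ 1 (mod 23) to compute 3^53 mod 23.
By Fermat: 3^{22} ≡ 1 (mod 23). 53 = 2×22 + 9. So 3^{53} ≡ 3^{9} ≡ 18 (mod 23)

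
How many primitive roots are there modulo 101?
A prime p has φ(p-1) primitive roots; here φ(100) = 40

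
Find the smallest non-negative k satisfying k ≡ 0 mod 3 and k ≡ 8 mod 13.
M = 3 × 13 = 39. M₁ = 13, y₁ ≡ 1 mod 3. M₂ = 3, y₂ ≡ 9 mod 13. k = 0×13×1 + 8×3×9 ≡ 21 mod 39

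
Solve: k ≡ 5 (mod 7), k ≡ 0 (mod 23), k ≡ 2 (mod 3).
M = 7 × 23 × 3 = 483. M₁ = 69, y₁ ≡ 6 (mod 7). M₂ = 21, y₂ ≡ 11 (mod 23). M₃ = 161, y₃ ≡ 2 (mod 3). k = 5×69×6 + 0×21×11 + 2×161×2 ≡ 299 (mod 483)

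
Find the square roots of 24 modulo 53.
The square roots of 24 mod 53 are 36 and 17. Verify: 36² = 1296 ≡ 24 (mod 53)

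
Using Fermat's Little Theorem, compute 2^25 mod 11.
By Fermat: 2^{10} ≡ 1 mod 11. 25 = 2×10 + 5. So 2^{25} ≡ 2^{5} ≡ 10 mod 11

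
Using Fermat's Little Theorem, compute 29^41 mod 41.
By Fermat: 29^{40} ≡ 1 (mod 41). So 29^{41} = 29^{40} · 29^{1} ≡ 29^{1} ≡ 29 (mod 41)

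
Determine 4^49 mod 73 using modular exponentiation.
By repeated squaring mod 73: 4^{1}≡4, 4^{2}≡16, 4^{4}≡37, 4^{8}≡55, 4^{16}≡32, 4^{32}≡2. Then 4^{49} = 4^{32+16+1} ≡ 2 × 32 × 4 ≡ 37 mod 73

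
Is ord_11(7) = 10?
Powers of 7 mod 11: 7^1≡7, 7^2≡5, 7^3≡2, 7^4≡3, 7^5≡10, 7^6≡4, 7^7≡6, 7^8≡9, 7^9≡8, 7^10≡1. First k with 7^k≡1 is k=10. Yes, ord_11(7) = 10.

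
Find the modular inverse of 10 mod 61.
Since 61 is prime, by Fermat 10^(-1) ≡ 10^{59} ≡ 55 mod 61. Verify: 10 × 55 = 550 ≡ 1 mod 61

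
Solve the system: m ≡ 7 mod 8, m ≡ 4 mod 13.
M = 8 × 13 = 104. M₁ = 13, y₁ ≡ 5 mod 8. M₂ = 8, y₂ ≡ 5 mod 13. m = 7×13×5 + 4×8×5 ≡ 95 mod 104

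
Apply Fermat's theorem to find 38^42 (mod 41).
By Fermat: 38^{40} ≡ 1 (mod 41). So 38^{42} = 38^{40} · 38^{2} ≡ 38^{2} ≡ 9 (mod 41)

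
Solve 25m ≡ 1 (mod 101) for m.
Since 101 is prime, by Fermat 25^(-1) ≡ 25^{99} ≡ 97 (mod 101). Verify: 25 × 97 = 2425 ≡ 1 (mod 101)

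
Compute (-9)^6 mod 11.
By repeated squaring mod 11: (-9)^{1}≡2, (-9)^{2}≡4, (-9)^{4}≡5. Then (-9)^{6} = (-9)^{4+2} ≡ 5 × 4 ≡ 9 mod 11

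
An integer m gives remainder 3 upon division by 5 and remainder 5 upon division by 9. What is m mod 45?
M = 5 × 9 = 45. M₁ = 9, y₁ ≡ 4 mod 5. M₂ = 5, y₂ ≡ 2 mod 9. m = 3×9×4 + 5×5×2 ≡ 23 mod 45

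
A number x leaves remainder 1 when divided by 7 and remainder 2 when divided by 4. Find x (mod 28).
M = 7 × 4 = 28. M₁ = 4, y₁ ≡ 2 (mod 7). M₂ = 7, y₂ ≡ 3 (mod 4). x = 1×4×2 + 2×7×3 ≡ 22 (mod 28)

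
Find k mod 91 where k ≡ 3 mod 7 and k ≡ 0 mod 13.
M = 7 × 13 = 91. M₁ = 13, y₁ ≡ 6 mod 7. M₂ = 7, y₂ ≡ 2 mod 13. k = 3×13×6 + 0×7×2 ≡ 52 mod 91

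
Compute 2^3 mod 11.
2^{3} = 8 ≡ 8 (mod 11)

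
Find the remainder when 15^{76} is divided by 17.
By Fermat: 15^{16} ≡ 1 mod 17. 76 = 4×16 + 12. So 15^{76} ≡ 15^{12} ≡ 16 mod 17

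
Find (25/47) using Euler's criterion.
(25/47) = 25^{23} mod 47 = 1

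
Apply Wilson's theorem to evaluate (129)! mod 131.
(130)! = (129)! × (130) ≡ -1 (mod 131). So (129)! ≡ -1 × (130)^(-1) ≡ (-1)×(-1) = 1 (mod 131)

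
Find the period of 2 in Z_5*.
Powers of 2 mod 5: 2^1≡2, 2^2≡4, 2^3≡3, 2^4≡1. ord_5(2) = 4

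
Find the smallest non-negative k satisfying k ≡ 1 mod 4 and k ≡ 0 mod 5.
M = 4 × 5 = 20. M₁ = 5, y₁ ≡ 1 mod 4. M₂ = 4, y₂ ≡ 4 mod 5. k = 1×5×1 + 0×4×4 ≡ 5 mod 20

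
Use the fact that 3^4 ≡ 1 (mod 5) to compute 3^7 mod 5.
By Fermat: 3^{4} ≡ 1 (mod 5). So 3^{7} = 3^{4} · 3^{3} ≡ 3^{3} ≡ 2 (mod 5)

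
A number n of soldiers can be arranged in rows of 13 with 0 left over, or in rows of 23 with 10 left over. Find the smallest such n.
M = 13 × 23 = 299. M₁ = 23, y₁ ≡ 4 (mod 13). M₂ = 13, y₂ ≡ 16 (mod 23). n = 0×23×4 + 10×13×16 ≡ 286 (mod 299)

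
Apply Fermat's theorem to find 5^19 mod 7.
By Fermat: 5^{6} ≡ 1 mod 7. 19 = 3×6 + 1. So 5^{19} ≡ 5^{1} ≡ 5 mod 7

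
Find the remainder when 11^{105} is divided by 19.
By Fermat: 11^{18} ≡ 1 mod 19. 105 = 5×18 + 15. So 11^{105} ≡ 11^{15} ≡ 1 mod 19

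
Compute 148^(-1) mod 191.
Since 191 is prime, by Fermat 148^(-1) ≡ 148^{189} ≡ 151 mod 191. Verify: 148 × 151 = 22348 ≡ 1 mod 191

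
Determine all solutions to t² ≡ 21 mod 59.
The square roots of 21 mod 59 are 27 and 32. Verify: 27² = 729 ≡ 21 mod 59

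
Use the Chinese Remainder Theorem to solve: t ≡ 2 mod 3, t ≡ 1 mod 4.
M = 3 × 4 = 12. M₁ = 4, y₁ ≡ 1 mod 3. M₂ = 3, y₂ ≡ 3 mod 4. t = 2×4×1 + 1×3×3 ≡ 5 mod 12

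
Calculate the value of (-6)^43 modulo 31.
Using Fermat: (-6)^{30} ≡ 1 mod 31. 43 ≡ 13 mod 30. So (-6)^{43} ≡ (-6)^{13} ≡ 25 mod 31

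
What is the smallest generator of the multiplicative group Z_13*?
g = 2. Powers: [2, 4, 8, 3, 6, 12, ...] generates all 12 non-zero residues.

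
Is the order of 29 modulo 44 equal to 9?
Powers of 29 mod 44: 29^1≡29, 29^2≡5, 29^3≡13, 29^4≡25, 29^5≡21, 29^6≡37, 29^7≡17, 29^8≡9, 29^9≡41, 29^10≡1. 29^9≡41≢1, so ord ≠ 9. No, the actual order is 10.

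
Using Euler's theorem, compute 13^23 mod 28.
By Euler: 13^{12} ≡ 1 mod 28 since gcd(13, 28) = 1. 23 = 1×12 + 11. So 13^{23} ≡ 13^{11} ≡ 13 mod 28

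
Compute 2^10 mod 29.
By repeated squaring mod 29: 2^{1}≡2, 2^{2}≡4, 2^{4}≡16, 2^{8}≡24. Then 2^{10} = 2^{8+2} ≡ 24 × 4 ≡ 9 mod 29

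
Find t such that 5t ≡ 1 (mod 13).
Since 13 is prime, by Fermat 5^(-1) ≡ 5^{11} ≡ 8 (mod 13). Verify: 5 × 8 = 40 ≡ 1 (mod 13)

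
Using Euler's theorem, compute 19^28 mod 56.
By Euler: 19^{24} ≡ 1 mod 56 since gcd(19, 56) = 1. 28 = 1×24 + 4. So 19^{28} ≡ 19^{4} ≡ 9 mod 56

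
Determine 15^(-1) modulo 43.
Since 43 is prime, by Fermat 15^(-1) ≡ 15^{41} ≡ 23 (mod 43). Verify: 15 × 23 = 345 ≡ 1 (mod 43)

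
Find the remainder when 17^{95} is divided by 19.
By Fermat: 17^{18} ≡ 1 (mod 19). 95 = 5×18 + 5. So 17^{95} ≡ 17^{5} ≡ 6 (mod 19)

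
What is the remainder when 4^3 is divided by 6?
4^{3} = 64 ≡ 4 (mod 6)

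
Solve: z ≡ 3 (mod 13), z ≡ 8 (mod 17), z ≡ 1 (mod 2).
M = 13 × 17 × 2 = 442. M₁ = 34, y₁ ≡ 5 (mod 13). M₂ = 26, y₂ ≡ 2 (mod 17). M₃ = 221, y₃ ≡ 1 (mod 2). z = 3×34×5 + 8×26×2 + 1×221×1 ≡ 263 (mod 442)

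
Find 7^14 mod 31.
By repeated squaring mod 31: 7^{1}≡7, 7^{2}≡18, 7^{4}≡14, 7^{8}≡10. Then 7^{14} = 7^{8+4+2} ≡ 10 × 14 × 18 ≡ 9 mod 31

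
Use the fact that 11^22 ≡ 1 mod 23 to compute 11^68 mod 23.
By Fermat: 11^{22} ≡ 1 mod 23. 68 = 3×22 + 2. So 11^{68} ≡ 11^{2} ≡ 6 mod 23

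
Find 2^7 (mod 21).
By repeated squaring (mod 21): 2^{1}≡2, 2^{2}≡4, 2^{4}≡16. Then 2^{7} = 2^{4+2+1} ≡ 16 × 4 × 2 ≡ 2 (mod 21)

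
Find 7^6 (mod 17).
By repeated squaring (mod 17): 7^{1}≡7, 7^{2}≡15, 7^{4}≡4. Then 7^{6} = 7^{4+2} ≡ 4 × 15 ≡ 9 (mod 17)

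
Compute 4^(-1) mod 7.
Since 7 is prime, by Fermat 4^(-1) ≡ 4^{5} ≡ 2 mod 7. Verify: 4 × 2 = 8 ≡ 1 mod 7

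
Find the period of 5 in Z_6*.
Powers of 5 mod 6: 5^1≡5, 5^2≡1. ord_6(5) = 2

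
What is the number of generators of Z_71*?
Number of primitive roots mod 71 = φ(p-1) = φ(70) = 24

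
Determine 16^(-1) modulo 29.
Since 29 is prime, by Fermat 16^(-1) ≡ 16^{27} ≡ 20 (mod 29). Verify: 16 × 20 = 320 ≡ 1 (mod 29)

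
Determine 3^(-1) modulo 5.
Since 5 is prime, by Fermat 3^(-1) ≡ 3^{3} ≡ 2 (mod 5). Verify: 3 × 2 = 6 ≡ 1 (mod 5)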